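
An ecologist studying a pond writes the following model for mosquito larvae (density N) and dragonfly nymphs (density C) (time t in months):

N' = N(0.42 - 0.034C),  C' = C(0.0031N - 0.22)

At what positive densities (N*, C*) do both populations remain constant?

N* ≈ 71, C* ≈ 12.4

Set dC/dt = 0 with C > 0: 0.0031N - 0.22 = 0, so N* = 0.22/0.0031 = 71.
Set dN/dt = 0 with N > 0: 0.42 - 0.034C = 0, so C* = 0.42/0.034 = 12.4.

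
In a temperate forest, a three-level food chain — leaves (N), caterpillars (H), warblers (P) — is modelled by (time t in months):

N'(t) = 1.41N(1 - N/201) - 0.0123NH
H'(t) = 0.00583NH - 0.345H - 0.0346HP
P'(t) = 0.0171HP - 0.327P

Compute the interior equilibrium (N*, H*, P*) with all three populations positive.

N* ≈ 167, H* ≈ 19.1, P* ≈ 18.2

From dP/dt = 0: 0.0171H* = 0.327, so H* = 19.1.
From dN/dt = 0: 1.41(1 - N*/201) = 0.0123·19.1, giving N* = 201·(1 - 0.167) = 167.
From dH/dt = 0: 0.00583·167 - 0.345 = 0.0346P*, so P* = 0.631/0.0346 = 18.2.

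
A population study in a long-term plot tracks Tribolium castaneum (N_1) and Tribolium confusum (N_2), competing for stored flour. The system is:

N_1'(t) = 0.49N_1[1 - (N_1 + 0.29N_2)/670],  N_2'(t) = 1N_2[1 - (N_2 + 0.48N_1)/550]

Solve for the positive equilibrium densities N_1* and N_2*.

N_1* ≈ 593, N_2* ≈ 265

Setting both brackets to zero gives the nullclines N_1 + 0.29N_2 = 670 and 0.48N_1 + N_2 = 550.
Substituting N_2 = 550 - 0.48N_1 into the first: N_1(1 - 0.29·0.48) = 670 - 0.29·550.
So N_1* = 510/0.861 = 593, and then N_2* = 550 - 0.48·593 = 265.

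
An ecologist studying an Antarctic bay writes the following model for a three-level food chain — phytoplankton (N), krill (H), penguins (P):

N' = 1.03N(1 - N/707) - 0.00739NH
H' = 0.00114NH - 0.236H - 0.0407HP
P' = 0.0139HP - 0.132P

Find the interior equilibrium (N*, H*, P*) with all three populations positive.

From dP/dt = 0: 0.0139H* = 0.132, so H* = 9.5.
From dN/dt = 0: 1.03(1 - N*/707) = 0.00739·9.5, giving N* = 707·(1 - 0.0681) = 659.
From dH/dt = 0: 0.00114·659 - 0.236 = 0.0407P*, so P* = 0.515/0.0407 = 12.7.

N* ≈ 659, H* ≈ 9.5, P* ≈ 12.7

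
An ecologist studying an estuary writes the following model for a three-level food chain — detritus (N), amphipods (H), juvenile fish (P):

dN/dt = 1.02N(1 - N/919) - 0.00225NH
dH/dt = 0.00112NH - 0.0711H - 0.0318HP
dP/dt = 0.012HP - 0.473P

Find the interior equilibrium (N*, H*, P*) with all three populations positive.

N* ≈ 839, H* ≈ 39.4, P* ≈ 27.3

From dP/dt = 0: 0.012H* = 0.473, so H* = 39.4.
From dN/dt = 0: 1.02(1 - N*/919) = 0.00225·39.4, giving N* = 919·(1 - 0.0869) = 839.
From dH/dt = 0: 0.00112·839 - 0.0711 = 0.0318P*, so P* = 0.869/0.0318 = 27.3.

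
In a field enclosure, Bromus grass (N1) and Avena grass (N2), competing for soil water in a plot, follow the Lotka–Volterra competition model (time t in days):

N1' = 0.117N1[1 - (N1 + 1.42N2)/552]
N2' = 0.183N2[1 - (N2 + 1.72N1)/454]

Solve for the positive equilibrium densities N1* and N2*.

N1* ≈ 64.3, N2* ≈ 343

Setting both brackets to zero gives the nullclines N1 + 1.42N2 = 552 and 1.72N1 + N2 = 454.
Substituting N2 = 454 - 1.72N1 into the first: N1(1 - 1.42·1.72) = 552 - 1.42·454.
So N1* = -92.7/-1.44 = 64.3, and then N2* = 454 - 1.72·64.3 = 343.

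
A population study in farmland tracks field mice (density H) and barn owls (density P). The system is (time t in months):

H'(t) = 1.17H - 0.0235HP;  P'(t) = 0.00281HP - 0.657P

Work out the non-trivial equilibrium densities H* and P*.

H* ≈ 234, P* ≈ 49.8

Set dP/dt = 0 with P > 0: 0.00281H - 0.657 = 0, so H* = 0.657/0.00281 = 234.
Set dH/dt = 0 with H > 0: 1.17 - 0.0235P = 0, so P* = 1.17/0.0235 = 49.8.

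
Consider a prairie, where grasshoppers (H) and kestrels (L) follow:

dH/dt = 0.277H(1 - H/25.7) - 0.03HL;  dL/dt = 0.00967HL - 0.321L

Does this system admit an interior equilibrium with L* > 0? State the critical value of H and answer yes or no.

Threshold H = 33.2; K < 33.2, so no, the predator goes extinct.

The predator equation gives dL/dt > 0 only when H > 0.321/0.00967 = 33.2.
Without the predator, H → K = 25.7. Since 25.7 < 33.2, the predator cannot invade.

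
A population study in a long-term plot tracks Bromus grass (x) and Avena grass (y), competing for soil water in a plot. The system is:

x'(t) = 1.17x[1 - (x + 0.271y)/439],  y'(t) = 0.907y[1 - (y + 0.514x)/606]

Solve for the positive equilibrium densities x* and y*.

x* ≈ 319, y* ≈ 442

Setting both brackets to zero gives the nullclines x + 0.271y = 439 and 0.514x + y = 606.
Substituting y = 606 - 0.514x into the first: x(1 - 0.271·0.514) = 439 - 0.271·606.
So x* = 275/0.861 = 319, and then y* = 606 - 0.514·319 = 442.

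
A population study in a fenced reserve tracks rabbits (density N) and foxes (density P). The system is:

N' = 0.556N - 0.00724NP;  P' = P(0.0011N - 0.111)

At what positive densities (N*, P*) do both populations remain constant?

N* ≈ 101, P* ≈ 76.8

Set dP/dt = 0 with P > 0: 0.0011N - 0.111 = 0, so N* = 0.111/0.0011 = 101.
Set dN/dt = 0 with N > 0: 0.556 - 0.00724P = 0, so P* = 0.556/0.00724 = 76.8.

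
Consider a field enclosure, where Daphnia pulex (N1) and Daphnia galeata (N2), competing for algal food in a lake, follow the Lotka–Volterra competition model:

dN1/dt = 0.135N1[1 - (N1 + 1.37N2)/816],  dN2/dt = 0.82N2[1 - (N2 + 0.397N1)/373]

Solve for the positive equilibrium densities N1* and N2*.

Setting both brackets to zero gives the nullclines N1 + 1.37N2 = 816 and 0.397N1 + N2 = 373.
Substituting N2 = 373 - 0.397N1 into the first: N1(1 - 1.37·0.397) = 816 - 1.37·373.
So N1* = 305/0.456 = 669, and then N2* = 373 - 0.397·669 = 108.

N1* ≈ 669, N2* ≈ 108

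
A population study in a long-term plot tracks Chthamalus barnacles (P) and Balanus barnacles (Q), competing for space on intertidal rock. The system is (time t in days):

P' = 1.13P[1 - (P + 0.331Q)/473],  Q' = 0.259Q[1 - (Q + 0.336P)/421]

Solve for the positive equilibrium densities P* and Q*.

P* ≈ 375, Q* ≈ 295

Setting both brackets to zero gives the nullclines P + 0.331Q = 473 and 0.336P + Q = 421.
Substituting Q = 421 - 0.336P into the first: P(1 - 0.331·0.336) = 473 - 0.331·421.
So P* = 334/0.889 = 375, and then Q* = 421 - 0.336·375 = 295.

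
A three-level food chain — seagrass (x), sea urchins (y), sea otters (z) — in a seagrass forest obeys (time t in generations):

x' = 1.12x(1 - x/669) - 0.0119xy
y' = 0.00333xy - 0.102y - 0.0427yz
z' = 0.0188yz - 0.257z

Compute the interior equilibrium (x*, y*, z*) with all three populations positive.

From dz/dt = 0: 0.0188y* = 0.257, so y* = 13.7.
From dx/dt = 0: 1.12(1 - x*/669) = 0.0119·13.7, giving x* = 669·(1 - 0.145) = 572.
From dy/dt = 0: 0.00333·572 - 0.102 = 0.0427z*, so z* = 1.8/0.0427 = 42.2.

x* ≈ 572, y* ≈ 13.7, z* ≈ 42.2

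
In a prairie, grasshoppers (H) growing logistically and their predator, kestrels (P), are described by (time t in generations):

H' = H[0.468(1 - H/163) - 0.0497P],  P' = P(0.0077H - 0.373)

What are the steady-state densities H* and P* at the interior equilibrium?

From dP/dt = 0 with P > 0: 0.0077H* = 0.373, so H* = 48.4.
Substitute into dH/dt = 0: 0.468(1 - 48.4/163) = 0.0497P*.
The bracket is 0.703, giving P* = 0.329/0.0497 = 6.62.

H* ≈ 48.4, P* ≈ 6.62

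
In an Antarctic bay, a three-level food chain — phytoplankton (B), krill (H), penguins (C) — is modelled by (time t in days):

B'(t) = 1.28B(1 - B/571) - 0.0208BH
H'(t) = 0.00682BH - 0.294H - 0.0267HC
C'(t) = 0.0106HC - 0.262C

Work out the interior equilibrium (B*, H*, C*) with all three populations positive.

From dC/dt = 0: 0.0106H* = 0.262, so H* = 24.7.
From dB/dt = 0: 1.28(1 - B*/571) = 0.0208·24.7, giving B* = 571·(1 - 0.402) = 342.
From dH/dt = 0: 0.00682·342 - 0.294 = 0.0267C*, so C* = 2.04/0.0267 = 76.3.

B* ≈ 342, H* ≈ 24.7, C* ≈ 76.3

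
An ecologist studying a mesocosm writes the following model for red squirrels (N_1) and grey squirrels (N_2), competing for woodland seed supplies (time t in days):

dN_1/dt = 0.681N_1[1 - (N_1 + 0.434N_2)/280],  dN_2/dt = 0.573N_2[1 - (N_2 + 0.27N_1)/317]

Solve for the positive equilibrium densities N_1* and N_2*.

N_1* ≈ 161, N_2* ≈ 273

Setting both brackets to zero gives the nullclines N_1 + 0.434N_2 = 280 and 0.27N_1 + N_2 = 317.
Substituting N_2 = 317 - 0.27N_1 into the first: N_1(1 - 0.434·0.27) = 280 - 0.434·317.
So N_1* = 142/0.883 = 161, and then N_2* = 317 - 0.27·161 = 273.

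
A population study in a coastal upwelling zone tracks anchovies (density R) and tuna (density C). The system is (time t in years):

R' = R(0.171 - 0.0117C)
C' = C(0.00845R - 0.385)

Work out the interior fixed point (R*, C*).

R* ≈ 45.6, C* ≈ 14.6

Set dC/dt = 0 with C > 0: 0.00845R - 0.385 = 0, so R* = 0.385/0.00845 = 45.6.
Set dR/dt = 0 with R > 0: 0.171 - 0.0117C = 0, so C* = 0.171/0.0117 = 14.6.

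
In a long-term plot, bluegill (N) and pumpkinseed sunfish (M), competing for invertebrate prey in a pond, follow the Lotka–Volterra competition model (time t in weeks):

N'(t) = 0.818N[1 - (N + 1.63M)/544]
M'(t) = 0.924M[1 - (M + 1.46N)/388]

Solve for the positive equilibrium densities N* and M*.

N* ≈ 64.1, M* ≈ 294

Setting both brackets to zero gives the nullclines N + 1.63M = 544 and 1.46N + M = 388.
Substituting M = 388 - 1.46N into the first: N(1 - 1.63·1.46) = 544 - 1.63·388.
So N* = -88.4/-1.38 = 64.1, and then M* = 388 - 1.46·64.1 = 294.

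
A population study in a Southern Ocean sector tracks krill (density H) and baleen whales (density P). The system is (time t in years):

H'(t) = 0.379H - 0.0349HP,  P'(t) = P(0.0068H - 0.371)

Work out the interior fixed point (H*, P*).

Set dP/dt = 0 with P > 0: 0.0068H - 0.371 = 0, so H* = 0.371/0.0068 = 54.6.
Set dH/dt = 0 with H > 0: 0.379 - 0.0349P = 0, so P* = 0.379/0.0349 = 10.9.

H* ≈ 54.6, P* ≈ 10.9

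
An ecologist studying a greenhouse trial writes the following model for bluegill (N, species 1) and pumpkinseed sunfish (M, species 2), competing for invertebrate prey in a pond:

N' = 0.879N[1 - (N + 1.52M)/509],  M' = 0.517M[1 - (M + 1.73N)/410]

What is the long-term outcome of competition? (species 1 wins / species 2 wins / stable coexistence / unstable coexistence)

Compare the nullcline intercepts: K1/α12 = 509/1.52 = 335 < K2 = 410; K2/α21 = 410/1.73 = 237 < K1 = 509.
Since both are reversed, neither can invade when rare; the interior point is a saddle.

unstable coexistence (outcome depends on initial conditions)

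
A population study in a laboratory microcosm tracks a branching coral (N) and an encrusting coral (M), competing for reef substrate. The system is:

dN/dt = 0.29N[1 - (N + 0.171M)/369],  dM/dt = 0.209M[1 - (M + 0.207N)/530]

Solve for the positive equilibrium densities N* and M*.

N* ≈ 289, M* ≈ 470

Setting both brackets to zero gives the nullclines N + 0.171M = 369 and 0.207N + M = 530.
Substituting M = 530 - 0.207N into the first: N(1 - 0.171·0.207) = 369 - 0.171·530.
So N* = 278/0.965 = 289, and then M* = 530 - 0.207·289 = 470.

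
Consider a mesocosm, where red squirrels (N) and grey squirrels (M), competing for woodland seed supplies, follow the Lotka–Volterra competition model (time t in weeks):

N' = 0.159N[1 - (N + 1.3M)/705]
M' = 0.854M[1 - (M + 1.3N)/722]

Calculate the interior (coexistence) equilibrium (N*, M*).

N* ≈ 339, M* ≈ 282

Setting both brackets to zero gives the nullclines N + 1.3M = 705 and 1.3N + M = 722.
Substituting M = 722 - 1.3N into the first: N(1 - 1.3·1.3) = 705 - 1.3·722.
So N* = -234/-0.69 = 339, and then M* = 722 - 1.3·339 = 282.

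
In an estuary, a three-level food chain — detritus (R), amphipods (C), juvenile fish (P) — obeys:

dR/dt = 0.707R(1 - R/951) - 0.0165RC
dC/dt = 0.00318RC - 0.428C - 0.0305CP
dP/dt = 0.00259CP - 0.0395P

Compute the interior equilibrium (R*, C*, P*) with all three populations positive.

R* ≈ 613, C* ≈ 15.3, P* ≈ 49.8

From dP/dt = 0: 0.00259C* = 0.0395, so C* = 15.3.
From dR/dt = 0: 0.707(1 - R*/951) = 0.0165·15.3, giving R* = 951·(1 - 0.356) = 613.
From dC/dt = 0: 0.00318·613 - 0.428 = 0.0305P*, so P* = 1.52/0.0305 = 49.8.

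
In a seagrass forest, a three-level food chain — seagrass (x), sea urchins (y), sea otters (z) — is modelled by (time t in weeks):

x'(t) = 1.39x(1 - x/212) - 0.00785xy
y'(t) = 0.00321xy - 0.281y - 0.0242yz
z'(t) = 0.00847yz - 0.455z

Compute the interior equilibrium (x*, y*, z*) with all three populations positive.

From dz/dt = 0: 0.00847y* = 0.455, so y* = 53.7.
From dx/dt = 0: 1.39(1 - x*/212) = 0.00785·53.7, giving x* = 212·(1 - 0.303) = 148.
From dy/dt = 0: 0.00321·148 - 0.281 = 0.0242z*, so z* = 0.193/0.0242 = 7.98.

x* ≈ 148, y* ≈ 53.7, z* ≈ 7.98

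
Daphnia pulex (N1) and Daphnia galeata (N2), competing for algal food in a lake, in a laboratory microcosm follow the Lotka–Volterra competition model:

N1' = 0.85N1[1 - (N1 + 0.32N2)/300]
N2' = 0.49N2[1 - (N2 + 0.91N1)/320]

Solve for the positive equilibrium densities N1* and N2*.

N1* ≈ 279, N2* ≈ 66.3

Setting both brackets to zero gives the nullclines N1 + 0.32N2 = 300 and 0.91N1 + N2 = 320.
Substituting N2 = 320 - 0.91N1 into the first: N1(1 - 0.32·0.91) = 300 - 0.32·320.
So N1* = 198/0.709 = 279, and then N2* = 320 - 0.91·279 = 66.3.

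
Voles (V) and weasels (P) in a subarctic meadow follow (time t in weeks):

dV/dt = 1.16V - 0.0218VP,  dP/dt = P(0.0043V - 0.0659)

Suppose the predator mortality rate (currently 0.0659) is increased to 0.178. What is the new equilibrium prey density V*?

V* ≈ 41.4

At the interior fixed point, setting dP/dt = 0 with P > 0 fixes V* = (predator death rate)/(VP coefficient) — independent of the other coefficients.
With the change, V* = 0.178/0.0043 = 41.4; it rises from 15.3.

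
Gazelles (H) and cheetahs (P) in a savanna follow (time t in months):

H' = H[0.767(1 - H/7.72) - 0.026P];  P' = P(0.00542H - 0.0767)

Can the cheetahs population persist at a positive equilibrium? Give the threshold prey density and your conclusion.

Threshold H = 14.2; K < 14.2, so no, the predator goes extinct.

The predator equation gives dP/dt > 0 only when H > 0.0767/0.00542 = 14.2.
Without the predator, H → K = 7.72. Since 7.72 < 14.2, the predator cannot invade.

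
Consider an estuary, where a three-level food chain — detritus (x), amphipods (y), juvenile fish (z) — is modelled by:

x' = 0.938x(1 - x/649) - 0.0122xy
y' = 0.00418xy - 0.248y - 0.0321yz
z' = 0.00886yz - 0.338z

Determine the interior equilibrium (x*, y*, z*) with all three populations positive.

x* ≈ 327, y* ≈ 38.1, z* ≈ 34.9

From dz/dt = 0: 0.00886y* = 0.338, so y* = 38.1.
From dx/dt = 0: 0.938(1 - x*/649) = 0.0122·38.1, giving x* = 649·(1 - 0.496) = 327.
From dy/dt = 0: 0.00418·327 - 0.248 = 0.0321z*, so z* = 1.12/0.0321 = 34.9.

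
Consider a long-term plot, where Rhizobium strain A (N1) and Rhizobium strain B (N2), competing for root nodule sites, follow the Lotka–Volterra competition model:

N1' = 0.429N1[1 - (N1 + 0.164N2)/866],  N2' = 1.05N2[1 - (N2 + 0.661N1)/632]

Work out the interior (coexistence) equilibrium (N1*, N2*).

N1* ≈ 855, N2* ≈ 66.8

Setting both brackets to zero gives the nullclines N1 + 0.164N2 = 866 and 0.661N1 + N2 = 632.
Substituting N2 = 632 - 0.661N1 into the first: N1(1 - 0.164·0.661) = 866 - 0.164·632.
So N1* = 762/0.892 = 855, and then N2* = 632 - 0.661·855 = 66.8.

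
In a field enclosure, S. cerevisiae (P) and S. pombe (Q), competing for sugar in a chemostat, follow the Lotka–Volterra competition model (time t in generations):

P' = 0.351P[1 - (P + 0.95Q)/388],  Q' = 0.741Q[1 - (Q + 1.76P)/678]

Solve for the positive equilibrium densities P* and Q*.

Setting both brackets to zero gives the nullclines P + 0.95Q = 388 and 1.76P + Q = 678.
Substituting Q = 678 - 1.76P into the first: P(1 - 0.95·1.76) = 388 - 0.95·678.
So P* = -256/-0.672 = 381, and then Q* = 678 - 1.76·381 = 7.26.

P* ≈ 381, Q* ≈ 7.26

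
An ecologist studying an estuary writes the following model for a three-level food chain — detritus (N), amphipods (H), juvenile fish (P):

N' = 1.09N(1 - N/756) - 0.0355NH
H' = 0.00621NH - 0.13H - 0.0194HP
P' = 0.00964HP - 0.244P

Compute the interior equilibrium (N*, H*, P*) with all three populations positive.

N* ≈ 133, H* ≈ 25.3, P* ≈ 35.8

From dP/dt = 0: 0.00964H* = 0.244, so H* = 25.3.
From dN/dt = 0: 1.09(1 - N*/756) = 0.0355·25.3, giving N* = 756·(1 - 0.824) = 133.
From dH/dt = 0: 0.00621·133 - 0.13 = 0.0194P*, so P* = 0.695/0.0194 = 35.8.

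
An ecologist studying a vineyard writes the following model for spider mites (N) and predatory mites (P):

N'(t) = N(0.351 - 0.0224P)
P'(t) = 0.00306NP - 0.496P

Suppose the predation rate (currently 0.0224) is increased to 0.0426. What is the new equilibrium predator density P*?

P* ≈ 8.24

At the interior fixed point, setting dN/dt = 0 with N > 0 fixes P* = (prey growth rate)/(NP coefficient) — independent of the other coefficients.
With the change, P* = 0.351/0.0426 = 8.24; it falls from 15.7.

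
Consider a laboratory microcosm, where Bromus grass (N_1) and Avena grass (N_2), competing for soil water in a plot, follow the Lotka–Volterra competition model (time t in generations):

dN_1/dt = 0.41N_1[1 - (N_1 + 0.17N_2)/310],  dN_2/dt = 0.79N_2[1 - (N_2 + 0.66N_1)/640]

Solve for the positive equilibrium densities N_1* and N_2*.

N_1* ≈ 227, N_2* ≈ 490

Setting both brackets to zero gives the nullclines N_1 + 0.17N_2 = 310 and 0.66N_1 + N_2 = 640.
Substituting N_2 = 640 - 0.66N_1 into the first: N_1(1 - 0.17·0.66) = 310 - 0.17·640.
So N_1* = 201/0.888 = 227, and then N_2* = 640 - 0.66·227 = 490.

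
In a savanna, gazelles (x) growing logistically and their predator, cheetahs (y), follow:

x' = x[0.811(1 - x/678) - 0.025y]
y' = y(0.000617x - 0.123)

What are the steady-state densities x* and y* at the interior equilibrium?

x* ≈ 199, y* ≈ 22.9

From dy/dt = 0 with y > 0: 0.000617x* = 0.123, so x* = 199.
Substitute into dx/dt = 0: 0.811(1 - 199/678) = 0.025y*.
The bracket is 0.706, giving y* = 0.573/0.025 = 22.9.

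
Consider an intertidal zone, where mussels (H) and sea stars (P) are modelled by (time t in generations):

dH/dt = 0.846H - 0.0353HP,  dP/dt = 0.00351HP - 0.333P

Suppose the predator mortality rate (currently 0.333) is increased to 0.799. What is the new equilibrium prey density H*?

H* ≈ 228

At the interior fixed point, setting dP/dt = 0 with P > 0 fixes H* = (predator death rate)/(HP coefficient) — independent of the other coefficients.
With the change, H* = 0.799/0.00351 = 228; it rises from 94.9.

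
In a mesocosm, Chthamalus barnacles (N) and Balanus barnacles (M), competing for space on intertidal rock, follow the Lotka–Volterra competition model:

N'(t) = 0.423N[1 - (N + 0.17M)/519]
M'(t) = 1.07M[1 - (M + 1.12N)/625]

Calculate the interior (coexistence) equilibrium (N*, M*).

Setting both brackets to zero gives the nullclines N + 0.17M = 519 and 1.12N + M = 625.
Substituting M = 625 - 1.12N into the first: N(1 - 0.17·1.12) = 519 - 0.17·625.
So N* = 413/0.81 = 510, and then M* = 625 - 1.12·510 = 54.

N* ≈ 510, M* ≈ 54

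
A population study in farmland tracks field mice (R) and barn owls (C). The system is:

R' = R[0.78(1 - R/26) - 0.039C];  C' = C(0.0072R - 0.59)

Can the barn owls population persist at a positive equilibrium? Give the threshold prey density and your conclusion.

The predator equation gives dC/dt > 0 only when R > 0.59/0.0072 = 81.9.
Without the predator, R → K = 26. Since 26 < 81.9, the predator cannot invade.

Threshold R = 81.9; K < 81.9, so no, the predator goes extinct.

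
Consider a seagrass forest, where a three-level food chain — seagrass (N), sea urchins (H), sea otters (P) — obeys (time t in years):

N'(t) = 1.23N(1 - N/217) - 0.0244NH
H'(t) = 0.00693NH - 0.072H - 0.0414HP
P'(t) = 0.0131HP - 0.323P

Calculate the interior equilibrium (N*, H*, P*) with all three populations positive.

From dP/dt = 0: 0.0131H* = 0.323, so H* = 24.7.
From dN/dt = 0: 1.23(1 - N*/217) = 0.0244·24.7, giving N* = 217·(1 - 0.489) = 111.
From dH/dt = 0: 0.00693·111 - 0.072 = 0.0414P*, so P* = 0.696/0.0414 = 16.8.

N* ≈ 111, H* ≈ 24.7, P* ≈ 16.8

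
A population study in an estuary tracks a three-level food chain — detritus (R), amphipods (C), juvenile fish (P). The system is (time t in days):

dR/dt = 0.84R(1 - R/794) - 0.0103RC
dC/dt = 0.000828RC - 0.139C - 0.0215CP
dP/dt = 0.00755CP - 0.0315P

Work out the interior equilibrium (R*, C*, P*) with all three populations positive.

R* ≈ 753, C* ≈ 4.17, P* ≈ 22.5

From dP/dt = 0: 0.00755C* = 0.0315, so C* = 4.17.
From dR/dt = 0: 0.84(1 - R*/794) = 0.0103·4.17, giving R* = 794·(1 - 0.0512) = 753.
From dC/dt = 0: 0.000828·753 - 0.139 = 0.0215P*, so P* = 0.485/0.0215 = 22.5.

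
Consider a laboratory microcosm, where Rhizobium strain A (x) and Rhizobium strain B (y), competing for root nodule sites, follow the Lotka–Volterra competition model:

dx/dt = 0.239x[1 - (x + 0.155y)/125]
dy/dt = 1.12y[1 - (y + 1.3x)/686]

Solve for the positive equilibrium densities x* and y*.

x* ≈ 23.4, y* ≈ 656

Setting both brackets to zero gives the nullclines x + 0.155y = 125 and 1.3x + y = 686.
Substituting y = 686 - 1.3x into the first: x(1 - 0.155·1.3) = 125 - 0.155·686.
So x* = 18.7/0.798 = 23.4, and then y* = 686 - 1.3·23.4 = 656.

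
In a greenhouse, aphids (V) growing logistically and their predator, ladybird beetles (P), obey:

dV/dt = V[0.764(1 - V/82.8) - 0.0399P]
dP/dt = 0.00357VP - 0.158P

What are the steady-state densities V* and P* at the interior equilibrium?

From dP/dt = 0 with P > 0: 0.00357V* = 0.158, so V* = 44.3.
Substitute into dV/dt = 0: 0.764(1 - 44.3/82.8) = 0.0399P*.
The bracket is 0.465, giving P* = 0.356/0.0399 = 8.91.

V* ≈ 44.3, P* ≈ 8.91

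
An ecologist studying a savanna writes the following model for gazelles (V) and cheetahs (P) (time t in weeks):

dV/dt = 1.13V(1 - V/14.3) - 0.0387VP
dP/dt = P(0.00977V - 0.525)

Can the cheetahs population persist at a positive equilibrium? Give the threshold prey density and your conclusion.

Threshold V = 53.7; K < 53.7, so no, the predator goes extinct.

The predator equation gives dP/dt > 0 only when V > 0.525/0.00977 = 53.7.
Without the predator, V → K = 14.3. Since 14.3 < 53.7, the predator cannot invade.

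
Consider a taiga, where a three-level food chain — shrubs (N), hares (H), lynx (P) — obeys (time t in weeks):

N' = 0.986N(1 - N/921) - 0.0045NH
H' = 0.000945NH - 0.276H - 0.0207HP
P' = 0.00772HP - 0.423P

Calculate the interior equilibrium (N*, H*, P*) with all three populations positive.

N* ≈ 691, H* ≈ 54.8, P* ≈ 18.2

From dP/dt = 0: 0.00772H* = 0.423, so H* = 54.8.
From dN/dt = 0: 0.986(1 - N*/921) = 0.0045·54.8, giving N* = 921·(1 - 0.25) = 691.
From dH/dt = 0: 0.000945·691 - 0.276 = 0.0207P*, so P* = 0.377/0.0207 = 18.2.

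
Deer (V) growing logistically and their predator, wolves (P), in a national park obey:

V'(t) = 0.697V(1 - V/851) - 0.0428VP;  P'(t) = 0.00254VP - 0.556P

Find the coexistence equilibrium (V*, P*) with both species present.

From dP/dt = 0 with P > 0: 0.00254V* = 0.556, so V* = 219.
Substitute into dV/dt = 0: 0.697(1 - 219/851) = 0.0428P*.
The bracket is 0.743, giving P* = 0.518/0.0428 = 12.1.

V* ≈ 219, P* ≈ 12.1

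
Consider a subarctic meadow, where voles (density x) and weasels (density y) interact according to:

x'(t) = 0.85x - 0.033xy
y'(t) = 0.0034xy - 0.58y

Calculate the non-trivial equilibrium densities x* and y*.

Set dy/dt = 0 with y > 0: 0.0034x - 0.58 = 0, so x* = 0.58/0.0034 = 171.
Set dx/dt = 0 with x > 0: 0.85 - 0.033y = 0, so y* = 0.85/0.033 = 25.8.

x* ≈ 171, y* ≈ 25.8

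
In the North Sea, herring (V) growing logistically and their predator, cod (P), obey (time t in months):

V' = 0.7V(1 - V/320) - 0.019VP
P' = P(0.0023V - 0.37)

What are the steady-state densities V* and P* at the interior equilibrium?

From dP/dt = 0 with P > 0: 0.0023V* = 0.37, so V* = 161.
Substitute into dV/dt = 0: 0.7(1 - 161/320) = 0.019P*.
The bracket is 0.497, giving P* = 0.348/0.019 = 18.3.

V* ≈ 161, P* ≈ 18.3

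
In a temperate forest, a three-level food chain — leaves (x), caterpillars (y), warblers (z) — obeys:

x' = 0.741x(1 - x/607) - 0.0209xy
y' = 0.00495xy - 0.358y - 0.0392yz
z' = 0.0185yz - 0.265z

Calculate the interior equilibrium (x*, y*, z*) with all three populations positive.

x* ≈ 362, y* ≈ 14.3, z* ≈ 36.5

From dz/dt = 0: 0.0185y* = 0.265, so y* = 14.3.
From dx/dt = 0: 0.741(1 - x*/607) = 0.0209·14.3, giving x* = 607·(1 - 0.404) = 362.
From dy/dt = 0: 0.00495·362 - 0.358 = 0.0392z*, so z* = 1.43/0.0392 = 36.5.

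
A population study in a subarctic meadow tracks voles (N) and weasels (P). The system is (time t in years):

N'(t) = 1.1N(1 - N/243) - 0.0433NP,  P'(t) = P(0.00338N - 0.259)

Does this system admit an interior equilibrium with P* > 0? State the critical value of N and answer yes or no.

Threshold N = 76.6; K > 76.6, so yes, the predator persists.

The predator equation gives dP/dt > 0 only when N > 0.259/0.00338 = 76.6.
Without the predator, N → K = 243. Since 243 > 76.6, the predator can invade and persist.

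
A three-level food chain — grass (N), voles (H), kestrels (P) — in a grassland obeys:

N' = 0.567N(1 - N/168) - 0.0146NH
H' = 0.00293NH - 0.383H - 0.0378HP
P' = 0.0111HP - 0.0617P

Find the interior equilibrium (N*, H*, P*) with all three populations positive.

From dP/dt = 0: 0.0111H* = 0.0617, so H* = 5.56.
From dN/dt = 0: 0.567(1 - N*/168) = 0.0146·5.56, giving N* = 168·(1 - 0.143) = 144.
From dH/dt = 0: 0.00293·144 - 0.383 = 0.0378P*, so P* = 0.0388/0.0378 = 1.03.

N* ≈ 144, H* ≈ 5.56, P* ≈ 1.03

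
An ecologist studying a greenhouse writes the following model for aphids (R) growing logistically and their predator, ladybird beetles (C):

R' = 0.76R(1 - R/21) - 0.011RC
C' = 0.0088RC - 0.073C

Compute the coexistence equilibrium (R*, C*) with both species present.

From dC/dt = 0 with C > 0: 0.0088R* = 0.073, so R* = 8.3.
Substitute into dR/dt = 0: 0.76(1 - 8.3/21) = 0.011C*.
The bracket is 0.605, giving C* = 0.46/0.011 = 41.8.

R* ≈ 8.3, C* ≈ 41.8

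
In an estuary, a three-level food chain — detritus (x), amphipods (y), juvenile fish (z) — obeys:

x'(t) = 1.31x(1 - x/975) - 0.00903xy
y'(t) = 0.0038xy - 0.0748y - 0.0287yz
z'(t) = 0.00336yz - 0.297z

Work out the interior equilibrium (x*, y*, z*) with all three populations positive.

From dz/dt = 0: 0.00336y* = 0.297, so y* = 88.4.
From dx/dt = 0: 1.31(1 - x*/975) = 0.00903·88.4, giving x* = 975·(1 - 0.609) = 381.
From dy/dt = 0: 0.0038·381 - 0.0748 = 0.0287z*, so z* = 1.37/0.0287 = 47.8.

x* ≈ 381, y* ≈ 88.4, z* ≈ 47.8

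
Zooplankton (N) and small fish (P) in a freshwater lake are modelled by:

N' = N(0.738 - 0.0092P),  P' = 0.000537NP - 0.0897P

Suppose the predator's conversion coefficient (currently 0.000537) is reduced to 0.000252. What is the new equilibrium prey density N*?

At the interior fixed point, setting dP/dt = 0 with P > 0 fixes N* = (predator death rate)/(NP coefficient) — independent of the other coefficients.
With the change, N* = 0.0897/0.000252 = 356; it rises from 167.

N* ≈ 356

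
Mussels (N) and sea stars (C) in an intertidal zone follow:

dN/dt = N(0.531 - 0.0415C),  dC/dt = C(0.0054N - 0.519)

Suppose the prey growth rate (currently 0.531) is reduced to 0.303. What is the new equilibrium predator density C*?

At the interior fixed point, setting dN/dt = 0 with N > 0 fixes C* = (prey growth rate)/(NC coefficient) — independent of the other coefficients.
With the change, C* = 0.303/0.0415 = 7.3; it falls from 12.8.

C* ≈ 7.3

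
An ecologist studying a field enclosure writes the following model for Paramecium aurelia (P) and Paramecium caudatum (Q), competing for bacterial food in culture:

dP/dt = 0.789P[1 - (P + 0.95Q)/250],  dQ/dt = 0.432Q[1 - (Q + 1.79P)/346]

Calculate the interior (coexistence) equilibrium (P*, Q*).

Setting both brackets to zero gives the nullclines P + 0.95Q = 250 and 1.79P + Q = 346.
Substituting Q = 346 - 1.79P into the first: P(1 - 0.95·1.79) = 250 - 0.95·346.
So P* = -78.7/-0.7 = 112, and then Q* = 346 - 1.79·112 = 145.

P* ≈ 112, Q* ≈ 145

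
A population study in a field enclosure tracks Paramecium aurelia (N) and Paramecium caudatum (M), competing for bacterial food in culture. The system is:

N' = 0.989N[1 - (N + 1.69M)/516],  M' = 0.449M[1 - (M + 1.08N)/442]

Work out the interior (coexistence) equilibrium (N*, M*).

N* ≈ 280, M* ≈ 140

Setting both brackets to zero gives the nullclines N + 1.69M = 516 and 1.08N + M = 442.
Substituting M = 442 - 1.08N into the first: N(1 - 1.69·1.08) = 516 - 1.69·442.
So N* = -231/-0.825 = 280, and then M* = 442 - 1.08·280 = 140.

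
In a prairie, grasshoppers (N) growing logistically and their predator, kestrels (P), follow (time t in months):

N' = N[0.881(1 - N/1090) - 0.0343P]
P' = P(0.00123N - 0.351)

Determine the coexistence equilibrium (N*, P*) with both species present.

From dP/dt = 0 with P > 0: 0.00123N* = 0.351, so N* = 285.
Substitute into dN/dt = 0: 0.881(1 - 285/1090) = 0.0343P*.
The bracket is 0.738, giving P* = 0.65/0.0343 = 19.

N* ≈ 285, P* ≈ 19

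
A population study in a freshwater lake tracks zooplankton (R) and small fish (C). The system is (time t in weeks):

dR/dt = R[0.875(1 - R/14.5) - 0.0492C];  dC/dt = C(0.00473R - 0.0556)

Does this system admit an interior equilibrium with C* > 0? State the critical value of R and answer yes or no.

Threshold R = 11.8; K > 11.8, so yes, the predator persists.

The predator equation gives dC/dt > 0 only when R > 0.0556/0.00473 = 11.8.
Without the predator, R → K = 14.5. Since 14.5 > 11.8, the predator can invade and persist.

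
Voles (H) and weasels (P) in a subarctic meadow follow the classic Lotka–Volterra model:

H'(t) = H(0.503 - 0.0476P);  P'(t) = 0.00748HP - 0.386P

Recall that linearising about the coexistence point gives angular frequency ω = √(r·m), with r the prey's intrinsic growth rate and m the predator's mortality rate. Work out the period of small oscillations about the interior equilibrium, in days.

T ≈ 14.3 days

Here r = 0.503 and m = 0.386, so r·m = 0.194.
ω = √0.194 = 0.441 per day, hence T = 2π/ω ≈ 14.3 days.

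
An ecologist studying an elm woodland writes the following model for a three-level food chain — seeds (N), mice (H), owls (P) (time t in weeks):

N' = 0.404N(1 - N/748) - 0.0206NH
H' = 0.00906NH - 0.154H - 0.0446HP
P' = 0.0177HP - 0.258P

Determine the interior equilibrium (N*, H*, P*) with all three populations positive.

N* ≈ 192, H* ≈ 14.6, P* ≈ 35.6

From dP/dt = 0: 0.0177H* = 0.258, so H* = 14.6.
From dN/dt = 0: 0.404(1 - N*/748) = 0.0206·14.6, giving N* = 748·(1 - 0.743) = 192.
From dH/dt = 0: 0.00906·192 - 0.154 = 0.0446P*, so P* = 1.59/0.0446 = 35.6.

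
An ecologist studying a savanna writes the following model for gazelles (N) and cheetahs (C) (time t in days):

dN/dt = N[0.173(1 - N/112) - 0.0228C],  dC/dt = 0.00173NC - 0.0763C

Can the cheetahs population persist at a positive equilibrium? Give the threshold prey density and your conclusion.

The predator equation gives dC/dt > 0 only when N > 0.0763/0.00173 = 44.1.
Without the predator, N → K = 112. Since 112 > 44.1, the predator can invade and persist.

Threshold N = 44.1; K > 44.1, so yes, the predator persists.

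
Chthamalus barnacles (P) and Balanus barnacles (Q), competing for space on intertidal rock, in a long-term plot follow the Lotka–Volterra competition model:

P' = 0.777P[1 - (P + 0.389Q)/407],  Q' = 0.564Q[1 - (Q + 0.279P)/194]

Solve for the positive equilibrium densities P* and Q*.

Setting both brackets to zero gives the nullclines P + 0.389Q = 407 and 0.279P + Q = 194.
Substituting Q = 194 - 0.279P into the first: P(1 - 0.389·0.279) = 407 - 0.389·194.
So P* = 332/0.891 = 372, and then Q* = 194 - 0.279·372 = 90.2.

P* ≈ 372, Q* ≈ 90.2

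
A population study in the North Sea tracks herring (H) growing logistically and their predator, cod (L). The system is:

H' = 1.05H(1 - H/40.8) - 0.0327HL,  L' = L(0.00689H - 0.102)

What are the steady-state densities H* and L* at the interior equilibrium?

From dL/dt = 0 with L > 0: 0.00689H* = 0.102, so H* = 14.8.
Substitute into dH/dt = 0: 1.05(1 - 14.8/40.8) = 0.0327L*.
The bracket is 0.637, giving L* = 0.669/0.0327 = 20.5.

H* ≈ 14.8, L* ≈ 20.5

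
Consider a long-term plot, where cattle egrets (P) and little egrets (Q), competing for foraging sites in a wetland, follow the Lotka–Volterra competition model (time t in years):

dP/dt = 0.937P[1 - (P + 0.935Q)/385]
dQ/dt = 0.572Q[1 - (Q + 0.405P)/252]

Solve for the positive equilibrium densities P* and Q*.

Setting both brackets to zero gives the nullclines P + 0.935Q = 385 and 0.405P + Q = 252.
Substituting Q = 252 - 0.405P into the first: P(1 - 0.935·0.405) = 385 - 0.935·252.
So P* = 149/0.621 = 240, and then Q* = 252 - 0.405·240 = 155.

P* ≈ 240, Q* ≈ 155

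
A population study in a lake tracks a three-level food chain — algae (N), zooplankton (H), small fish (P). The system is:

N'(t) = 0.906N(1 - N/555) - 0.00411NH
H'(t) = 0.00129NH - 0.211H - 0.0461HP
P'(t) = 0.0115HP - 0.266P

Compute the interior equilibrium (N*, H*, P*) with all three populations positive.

N* ≈ 497, H* ≈ 23.1, P* ≈ 9.32

From dP/dt = 0: 0.0115H* = 0.266, so H* = 23.1.
From dN/dt = 0: 0.906(1 - N*/555) = 0.00411·23.1, giving N* = 555·(1 - 0.105) = 497.
From dH/dt = 0: 0.00129·497 - 0.211 = 0.0461P*, so P* = 0.43/0.0461 = 9.32.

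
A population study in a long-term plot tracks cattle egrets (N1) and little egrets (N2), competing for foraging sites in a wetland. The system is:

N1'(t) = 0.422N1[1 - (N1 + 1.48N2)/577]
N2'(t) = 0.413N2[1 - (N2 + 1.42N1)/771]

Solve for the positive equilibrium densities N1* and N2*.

N1* ≈ 512, N2* ≈ 43.9

Setting both brackets to zero gives the nullclines N1 + 1.48N2 = 577 and 1.42N1 + N2 = 771.
Substituting N2 = 771 - 1.42N1 into the first: N1(1 - 1.48·1.42) = 577 - 1.48·771.
So N1* = -564/-1.1 = 512, and then N2* = 771 - 1.42·512 = 43.9.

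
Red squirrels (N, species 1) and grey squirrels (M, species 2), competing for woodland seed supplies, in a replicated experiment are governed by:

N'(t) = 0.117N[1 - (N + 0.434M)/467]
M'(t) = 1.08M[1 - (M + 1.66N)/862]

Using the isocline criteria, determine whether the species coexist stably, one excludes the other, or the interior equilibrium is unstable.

stable coexistence

Compare the nullcline intercepts: K1/α12 = 467/0.434 = 1080 > K2 = 862; K2/α21 = 862/1.66 = 519 > K1 = 467.
Since both inequalities hold, each species can invade when rare, so the interior equilibrium is stable.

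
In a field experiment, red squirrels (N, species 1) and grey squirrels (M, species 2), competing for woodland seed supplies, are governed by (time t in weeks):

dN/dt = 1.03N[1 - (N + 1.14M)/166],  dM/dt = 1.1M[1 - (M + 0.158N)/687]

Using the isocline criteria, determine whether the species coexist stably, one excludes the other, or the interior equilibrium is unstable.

species 2 excludes species 1

Compare the nullcline intercepts: K1/α12 = 166/1.14 = 146 < K2 = 687; K2/α21 = 687/0.158 = 4350 > K1 = 166.
Since the inequalities point opposite ways, species 2 can invade but species 1 cannot.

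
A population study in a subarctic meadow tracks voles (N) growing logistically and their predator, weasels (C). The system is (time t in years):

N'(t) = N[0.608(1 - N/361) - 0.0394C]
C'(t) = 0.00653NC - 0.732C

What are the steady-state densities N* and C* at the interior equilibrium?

N* ≈ 112, C* ≈ 10.6

From dC/dt = 0 with C > 0: 0.00653N* = 0.732, so N* = 112.
Substitute into dN/dt = 0: 0.608(1 - 112/361) = 0.0394C*.
The bracket is 0.689, giving C* = 0.419/0.0394 = 10.6.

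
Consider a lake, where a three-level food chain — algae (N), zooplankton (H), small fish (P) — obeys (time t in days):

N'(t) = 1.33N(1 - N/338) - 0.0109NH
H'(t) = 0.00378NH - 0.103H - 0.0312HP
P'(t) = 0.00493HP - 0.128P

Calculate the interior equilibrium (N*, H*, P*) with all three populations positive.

N* ≈ 266, H* ≈ 26, P* ≈ 28.9

From dP/dt = 0: 0.00493H* = 0.128, so H* = 26.
From dN/dt = 0: 1.33(1 - N*/338) = 0.0109·26, giving N* = 338·(1 - 0.213) = 266.
From dH/dt = 0: 0.00378·266 - 0.103 = 0.0312P*, so P* = 0.903/0.0312 = 28.9.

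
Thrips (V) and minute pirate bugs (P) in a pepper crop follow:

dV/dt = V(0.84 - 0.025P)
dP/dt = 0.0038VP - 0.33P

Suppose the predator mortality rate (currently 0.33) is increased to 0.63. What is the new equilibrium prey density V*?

At the interior fixed point, setting dP/dt = 0 with P > 0 fixes V* = (predator death rate)/(VP coefficient) — independent of the other coefficients.
With the change, V* = 0.63/0.0038 = 166; it rises from 86.8.

V* ≈ 166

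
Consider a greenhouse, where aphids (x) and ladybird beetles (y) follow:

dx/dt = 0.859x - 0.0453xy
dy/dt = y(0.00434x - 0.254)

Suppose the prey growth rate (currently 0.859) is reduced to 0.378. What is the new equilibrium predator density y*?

y* ≈ 8.34

At the interior fixed point, setting dx/dt = 0 with x > 0 fixes y* = (prey growth rate)/(xy coefficient) — independent of the other coefficients.
With the change, y* = 0.378/0.0453 = 8.34; it falls from 19.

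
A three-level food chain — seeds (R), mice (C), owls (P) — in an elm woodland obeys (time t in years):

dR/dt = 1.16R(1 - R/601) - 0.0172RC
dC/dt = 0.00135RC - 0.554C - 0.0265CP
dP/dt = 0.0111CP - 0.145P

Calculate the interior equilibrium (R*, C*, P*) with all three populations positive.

From dP/dt = 0: 0.0111C* = 0.145, so C* = 13.1.
From dR/dt = 0: 1.16(1 - R*/601) = 0.0172·13.1, giving R* = 601·(1 - 0.194) = 485.
From dC/dt = 0: 0.00135·485 - 0.554 = 0.0265P*, so P* = 0.1/0.0265 = 3.78.

R* ≈ 485, C* ≈ 13.1, P* ≈ 3.78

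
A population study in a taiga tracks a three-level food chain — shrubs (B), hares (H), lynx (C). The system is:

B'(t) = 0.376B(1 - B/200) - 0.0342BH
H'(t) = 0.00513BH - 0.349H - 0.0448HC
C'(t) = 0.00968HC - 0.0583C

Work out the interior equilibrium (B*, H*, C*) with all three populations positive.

From dC/dt = 0: 0.00968H* = 0.0583, so H* = 6.02.
From dB/dt = 0: 0.376(1 - B*/200) = 0.0342·6.02, giving B* = 200·(1 - 0.548) = 90.4.
From dH/dt = 0: 0.00513·90.4 - 0.349 = 0.0448C*, so C* = 0.115/0.0448 = 2.57.

B* ≈ 90.4, H* ≈ 6.02, C* ≈ 2.57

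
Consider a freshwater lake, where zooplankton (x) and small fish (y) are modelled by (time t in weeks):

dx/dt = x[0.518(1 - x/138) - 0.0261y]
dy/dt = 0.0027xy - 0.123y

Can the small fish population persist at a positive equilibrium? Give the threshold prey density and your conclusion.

Threshold x = 45.6; K > 45.6, so yes, the predator persists.

The predator equation gives dy/dt > 0 only when x > 0.123/0.0027 = 45.6.
Without the predator, x → K = 138. Since 138 > 45.6, the predator can invade and persist.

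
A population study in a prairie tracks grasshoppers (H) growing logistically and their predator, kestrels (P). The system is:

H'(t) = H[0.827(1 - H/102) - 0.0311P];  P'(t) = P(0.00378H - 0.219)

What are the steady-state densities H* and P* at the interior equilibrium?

H* ≈ 57.9, P* ≈ 11.5

From dP/dt = 0 with P > 0: 0.00378H* = 0.219, so H* = 57.9.
Substitute into dH/dt = 0: 0.827(1 - 57.9/102) = 0.0311P*.
The bracket is 0.432, giving P* = 0.357/0.0311 = 11.5.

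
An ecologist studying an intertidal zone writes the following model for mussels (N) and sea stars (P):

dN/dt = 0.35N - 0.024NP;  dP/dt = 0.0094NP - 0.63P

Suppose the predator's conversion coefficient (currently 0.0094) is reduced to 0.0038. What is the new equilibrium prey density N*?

At the interior fixed point, setting dP/dt = 0 with P > 0 fixes N* = (predator death rate)/(NP coefficient) — independent of the other coefficients.
With the change, N* = 0.63/0.0038 = 166; it rises from 67.

N* ≈ 166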